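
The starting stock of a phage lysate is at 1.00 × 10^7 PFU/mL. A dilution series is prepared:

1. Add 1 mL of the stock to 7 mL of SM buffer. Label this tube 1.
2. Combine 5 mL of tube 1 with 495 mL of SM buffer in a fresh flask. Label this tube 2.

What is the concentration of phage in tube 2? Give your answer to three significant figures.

1.25 × 10^4 PFU/mL

Step 1: 1 mL + 7 mL = 8 mL total → factor 8/1 = 8
Step 2: 5 mL + 495 mL = 500 mL total → factor 500/5 = 100
Overall dilution factor = 8 × 100 = 800
Final = 1.00 × 10^7 PFU/mL / 800 = 1.25 × 10^4 PFU/mL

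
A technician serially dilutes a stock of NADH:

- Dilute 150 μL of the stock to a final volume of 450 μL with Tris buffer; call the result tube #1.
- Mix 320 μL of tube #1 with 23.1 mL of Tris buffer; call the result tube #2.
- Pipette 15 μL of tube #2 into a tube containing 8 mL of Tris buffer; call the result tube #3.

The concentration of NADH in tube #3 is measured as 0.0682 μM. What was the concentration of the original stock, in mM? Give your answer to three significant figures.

8.00 mM

Step 1: 150 μL brought to 450 μL → factor 450/150 = 3
Step 2: 320 μL + 23.1 mL = 23420 μL total → factor 23420/320 = 73.188
Step 3: 15 μL + 8 mL = 8015 μL total → factor 8015/15 = 534.33
Overall dilution factor = 3 × 73.188 × 534.33 = 1.1732 × 10^5
Stock = 0.0682 μM × 1.1732 × 10^5 = 8001 μM = 8.00 mM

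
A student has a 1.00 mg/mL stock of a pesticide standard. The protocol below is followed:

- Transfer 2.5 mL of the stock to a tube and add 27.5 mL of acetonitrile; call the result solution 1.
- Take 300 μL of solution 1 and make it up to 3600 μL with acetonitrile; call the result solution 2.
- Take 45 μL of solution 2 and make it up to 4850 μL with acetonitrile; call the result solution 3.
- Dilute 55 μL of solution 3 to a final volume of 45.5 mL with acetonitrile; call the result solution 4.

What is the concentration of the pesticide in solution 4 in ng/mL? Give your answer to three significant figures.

0.0779 ng/mL

Step 1: 2.5 mL + 27.5 mL = 30 mL total → factor 30/2.5 = 12
Step 2: 300 μL brought to 3600 μL → factor 3600/300 = 12
Step 3: 45 μL brought to 4850 μL → factor 4850/45 = 107.78
Step 4: 55 μL brought to 45.5 mL → factor 45500/55 = 827.27
Overall dilution factor = 12 × 12 × 107.78 × 827.27 = 1.2839 × 10^7
Final = 1.00 mg/mL / 1.2839 × 10^7 = 7.789 × 10^-8 mg/mL = 0.0779 ng/mL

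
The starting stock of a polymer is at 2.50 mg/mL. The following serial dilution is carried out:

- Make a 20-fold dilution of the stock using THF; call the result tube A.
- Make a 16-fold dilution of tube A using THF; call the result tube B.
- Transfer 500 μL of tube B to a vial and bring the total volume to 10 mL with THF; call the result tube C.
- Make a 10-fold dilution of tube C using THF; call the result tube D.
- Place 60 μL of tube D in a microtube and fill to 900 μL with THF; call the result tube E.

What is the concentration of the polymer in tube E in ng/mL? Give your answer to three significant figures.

2.60 ng/mL

Step 1: 20-fold → factor 20
Step 2: 16-fold → factor 16
Step 3: 500 μL brought to 10 mL → factor 10000/500 = 20
Step 4: 10-fold → factor 10
Step 5: 60 μL brought to 900 μL → factor 900/60 = 15
Overall dilution factor = 20 × 16 × 20 × 10 × 15 = 9.6 × 10^5
Final = 2.50 mg/mL / 9.6 × 10^5 = 2.604 × 10^-6 mg/mL = 2.60 ng/mL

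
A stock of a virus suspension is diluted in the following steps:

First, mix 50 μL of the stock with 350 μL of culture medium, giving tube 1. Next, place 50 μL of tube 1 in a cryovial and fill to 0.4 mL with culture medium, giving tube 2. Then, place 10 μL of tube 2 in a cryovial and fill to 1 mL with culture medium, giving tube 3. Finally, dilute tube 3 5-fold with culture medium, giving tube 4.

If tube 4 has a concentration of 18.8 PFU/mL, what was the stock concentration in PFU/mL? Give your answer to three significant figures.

Step 1: 50 μL + 350 μL = 400 μL total → factor 400/50 = 8
Step 2: 50 μL brought to 0.4 mL → factor 400/50 = 8
Step 3: 10 μL brought to 1 mL → factor 1000/10 = 100
Step 4: 5-fold → factor 5
Overall dilution factor = 8 × 8 × 100 × 5 = 32000
Stock = 18.8 PFU/mL × 32000 = 6.02 × 10^5 PFU/mL

6.02 × 10^5 PFU/mL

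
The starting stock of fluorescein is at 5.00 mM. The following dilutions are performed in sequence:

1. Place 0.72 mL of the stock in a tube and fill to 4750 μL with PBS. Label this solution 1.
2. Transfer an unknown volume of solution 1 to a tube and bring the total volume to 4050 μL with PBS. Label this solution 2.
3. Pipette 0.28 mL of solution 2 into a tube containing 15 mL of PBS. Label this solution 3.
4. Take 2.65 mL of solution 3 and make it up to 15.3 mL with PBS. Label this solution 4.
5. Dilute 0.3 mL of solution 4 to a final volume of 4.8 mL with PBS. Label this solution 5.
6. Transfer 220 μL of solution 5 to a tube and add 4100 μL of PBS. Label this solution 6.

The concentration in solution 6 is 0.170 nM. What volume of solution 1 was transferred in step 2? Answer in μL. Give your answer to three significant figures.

Step 1: 0.72 mL brought to 4750 μL → factor 4.75/0.72 = 6.5972
Step 2: v brought to 4050 μL → factor = 4050 μL/v
Step 3: 0.28 mL + 15 mL = 15.28 mL total → factor 15.28/0.28 = 54.571
Step 4: 2.65 mL brought to 15.3 mL → factor 15.3/2.65 = 5.7736
Step 5: 0.3 mL brought to 4.8 mL → factor 4.8/0.3 = 16
Step 6: 220 μL + 4100 μL = 4320 μL total → factor 4320/220 = 19.636
Product of known-step factors = 6.5306 × 10^5
Overall factor = 5.00 mM / (0.170 nM) = 2.9412 × 10^7
Step-2 factor = 2.9412 × 10^7 / 6.5306 × 10^5 = 45.037
v = 4050 μL / 45.037 = 89.9 μL

89.9 μL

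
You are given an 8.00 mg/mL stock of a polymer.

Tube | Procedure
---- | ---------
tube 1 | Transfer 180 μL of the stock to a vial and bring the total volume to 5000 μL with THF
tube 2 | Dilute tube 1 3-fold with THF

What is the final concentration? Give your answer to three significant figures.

0.0960 mg/mL

Step 1: 180 μL brought to 5000 μL → factor 5000/180 = 27.778
Step 2: 3-fold → factor 3
Overall dilution factor = 27.778 × 3 = 83.333
Final = 8.00 mg/mL / 83.333 = 0.0960 mg/mL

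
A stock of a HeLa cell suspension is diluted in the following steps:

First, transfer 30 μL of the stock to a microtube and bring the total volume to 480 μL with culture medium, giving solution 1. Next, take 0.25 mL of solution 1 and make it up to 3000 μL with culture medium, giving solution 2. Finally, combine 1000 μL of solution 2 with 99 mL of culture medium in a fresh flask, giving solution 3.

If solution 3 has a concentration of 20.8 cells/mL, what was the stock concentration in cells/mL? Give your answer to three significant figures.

Step 1: 30 μL brought to 480 μL → factor 480/30 = 16
Step 2: 0.25 mL brought to 3000 μL → factor 3/0.25 = 12
Step 3: 1000 μL + 99 mL = 1 × 10^5 μL total → factor 1 × 10^5/1000 = 100
Overall dilution factor = 16 × 12 × 100 = 19200
Stock = 20.8 cells/mL × 19200 = 3.99 × 10^5 cells/mL

3.99 × 10^5 cells/mL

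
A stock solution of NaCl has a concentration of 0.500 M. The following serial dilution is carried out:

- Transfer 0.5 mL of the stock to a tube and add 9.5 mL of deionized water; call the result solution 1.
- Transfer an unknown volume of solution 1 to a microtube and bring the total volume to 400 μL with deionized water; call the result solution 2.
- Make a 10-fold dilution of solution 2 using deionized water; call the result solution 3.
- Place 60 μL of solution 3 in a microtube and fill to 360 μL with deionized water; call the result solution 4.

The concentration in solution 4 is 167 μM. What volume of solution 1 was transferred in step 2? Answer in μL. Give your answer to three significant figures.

160 μL

Step 1: 0.5 mL + 9.5 mL = 10 mL total → factor 10/0.5 = 20
Step 2: v brought to 400 μL → factor = 400 μL/v
Step 3: 10-fold → factor 10
Step 4: 60 μL brought to 360 μL → factor 360/60 = 6
Product of known-step factors = 1200
Overall factor = 0.500 M / (167 μM) = 2994
Step-2 factor = 2994 / 1200 = 2.495
v = 400 μL / 2.495 = 160 μL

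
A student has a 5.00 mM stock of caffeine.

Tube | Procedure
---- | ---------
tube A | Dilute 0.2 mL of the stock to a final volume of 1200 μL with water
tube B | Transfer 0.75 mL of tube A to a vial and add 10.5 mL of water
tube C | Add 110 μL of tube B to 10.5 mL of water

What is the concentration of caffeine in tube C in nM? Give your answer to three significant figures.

576 nM

Step 1: 0.2 mL brought to 1200 μL → factor 1.2/0.2 = 6
Step 2: 0.75 mL + 10.5 mL = 11.25 mL total → factor 11.25/0.75 = 15
Step 3: 110 μL + 10.5 mL = 10610 μL total → factor 10610/110 = 96.455
Overall dilution factor = 6 × 15 × 96.455 = 8680.9
Final = 5.00 mM / 8680.9 = 0.0005760 mM = 576 nM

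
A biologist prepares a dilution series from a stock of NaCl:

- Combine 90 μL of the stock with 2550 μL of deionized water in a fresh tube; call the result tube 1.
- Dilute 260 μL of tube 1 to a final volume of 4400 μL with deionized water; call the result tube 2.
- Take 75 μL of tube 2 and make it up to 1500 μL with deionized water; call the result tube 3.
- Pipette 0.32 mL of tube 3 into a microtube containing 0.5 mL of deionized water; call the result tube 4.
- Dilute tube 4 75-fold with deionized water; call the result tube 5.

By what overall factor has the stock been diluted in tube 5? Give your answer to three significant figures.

Step 1: 90 μL + 2550 μL = 2640 μL total → factor 2640/90 = 29.333
Step 2: 260 μL brought to 4400 μL → factor 4400/260 = 16.923
Step 3: 75 μL brought to 1500 μL → factor 1500/75 = 20
Step 4: 0.32 mL + 0.5 mL = 0.82 mL total → factor 0.82/0.32 = 2.5625
Step 5: 75-fold → factor 75
Overall dilution factor = 29.333 × 16.923 × 20 × 2.5625 × 75 = 1.9081 × 10^6

1.91 × 10^6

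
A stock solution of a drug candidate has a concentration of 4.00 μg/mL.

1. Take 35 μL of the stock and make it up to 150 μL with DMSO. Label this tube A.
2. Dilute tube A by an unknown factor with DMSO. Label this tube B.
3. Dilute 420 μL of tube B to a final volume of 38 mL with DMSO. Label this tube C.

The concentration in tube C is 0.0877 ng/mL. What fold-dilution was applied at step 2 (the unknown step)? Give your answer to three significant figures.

Step 1: 35 μL brought to 150 μL → factor 150/35 = 4.2857
Step 2: unknown factor x
Step 3: 420 μL brought to 38 mL → factor 38000/420 = 90.476
Product of known-step factors = 387.76
Overall factor = 4.00 μg/mL / (0.0877 ng/mL) = 45610
x = 45610 / 387.76 = 118

118-fold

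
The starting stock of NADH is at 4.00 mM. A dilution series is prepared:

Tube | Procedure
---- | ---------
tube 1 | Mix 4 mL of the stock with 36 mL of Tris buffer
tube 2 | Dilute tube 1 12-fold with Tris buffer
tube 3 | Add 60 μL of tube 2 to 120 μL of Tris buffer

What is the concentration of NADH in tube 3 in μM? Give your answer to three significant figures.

11.1 μM

Step 1: 4 mL + 36 mL = 40 mL total → factor 40/4 = 10
Step 2: 12-fold → factor 12
Step 3: 60 μL + 120 μL = 180 μL total → factor 180/60 = 3
Overall dilution factor = 10 × 12 × 3 = 360
Final = 4.00 mM / 360 = 0.01111 mM = 11.1 μM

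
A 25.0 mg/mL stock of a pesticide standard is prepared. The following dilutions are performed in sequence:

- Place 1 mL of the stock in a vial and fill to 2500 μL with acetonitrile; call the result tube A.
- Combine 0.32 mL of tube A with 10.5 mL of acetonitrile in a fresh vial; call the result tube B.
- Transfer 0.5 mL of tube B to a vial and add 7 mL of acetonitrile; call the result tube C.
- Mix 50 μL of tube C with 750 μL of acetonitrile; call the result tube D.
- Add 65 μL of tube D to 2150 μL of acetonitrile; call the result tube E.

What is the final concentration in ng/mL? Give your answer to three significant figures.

Step 1: 1 mL brought to 2500 μL → factor 2.5/1 = 2.5
Step 2: 0.32 mL + 10.5 mL = 10.82 mL total → factor 10.82/0.32 = 33.812
Step 3: 0.5 mL + 7 mL = 7.5 mL total → factor 7.5/0.5 = 15
Step 4: 50 μL + 750 μL = 800 μL total → factor 800/50 = 16
Step 5: 65 μL + 2150 μL = 2215 μL total → factor 2215/65 = 34.077
Overall dilution factor = 2.5 × 33.812 × 15 × 16 × 34.077 = 6.9134 × 10^5
Final = 25.0 mg/mL / 6.9134 × 10^5 = 3.616 × 10^-5 mg/mL = 36.2 ng/mL

36.2 ng/mL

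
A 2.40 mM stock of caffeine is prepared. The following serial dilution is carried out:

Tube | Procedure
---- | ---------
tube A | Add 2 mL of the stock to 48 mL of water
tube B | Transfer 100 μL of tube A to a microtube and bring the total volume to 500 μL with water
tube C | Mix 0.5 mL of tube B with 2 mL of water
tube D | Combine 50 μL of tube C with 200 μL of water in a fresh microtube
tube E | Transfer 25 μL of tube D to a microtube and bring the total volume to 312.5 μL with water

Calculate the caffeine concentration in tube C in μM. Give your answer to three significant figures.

3.84 μM

Step 1: 2 mL + 48 mL = 50 mL total → factor 50/2 = 25
Step 2: 100 μL brought to 500 μL → factor 500/100 = 5
Step 3: 0.5 mL + 2 mL = 2.5 mL total → factor 2.5/0.5 = 5
Dilution factor through tube C = 25 × 5 × 5 = 625
[tube C] = 2.40 mM / 625 = 0.003840 mM = 3.84 μM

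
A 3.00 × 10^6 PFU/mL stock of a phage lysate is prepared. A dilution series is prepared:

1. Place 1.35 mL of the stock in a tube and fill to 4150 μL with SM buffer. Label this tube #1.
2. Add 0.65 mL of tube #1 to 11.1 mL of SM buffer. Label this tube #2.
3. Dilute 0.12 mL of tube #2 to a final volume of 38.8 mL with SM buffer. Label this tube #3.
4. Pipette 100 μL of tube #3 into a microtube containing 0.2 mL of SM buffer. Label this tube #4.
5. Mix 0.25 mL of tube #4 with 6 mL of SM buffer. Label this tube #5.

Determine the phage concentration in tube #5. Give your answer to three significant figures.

Step 1: 1.35 mL brought to 4150 μL → factor 4.15/1.35 = 3.0741
Step 2: 0.65 mL + 11.1 mL = 11.75 mL total → factor 11.75/0.65 = 18.077
Step 3: 0.12 mL brought to 38.8 mL → factor 38.8/0.12 = 323.33
Step 4: 100 μL + 0.2 mL = 300 μL total → factor 300/100 = 3
Step 5: 0.25 mL + 6 mL = 6.25 mL total → factor 6.25/0.25 = 25
Overall dilution factor = 3.0741 × 18.077 × 323.33 × 3 × 25 = 1.3476 × 10^6
Final = 3.00 × 10^6 PFU/mL / 1.3476 × 10^6 = 2.23 PFU/mL

2.23 PFU/mL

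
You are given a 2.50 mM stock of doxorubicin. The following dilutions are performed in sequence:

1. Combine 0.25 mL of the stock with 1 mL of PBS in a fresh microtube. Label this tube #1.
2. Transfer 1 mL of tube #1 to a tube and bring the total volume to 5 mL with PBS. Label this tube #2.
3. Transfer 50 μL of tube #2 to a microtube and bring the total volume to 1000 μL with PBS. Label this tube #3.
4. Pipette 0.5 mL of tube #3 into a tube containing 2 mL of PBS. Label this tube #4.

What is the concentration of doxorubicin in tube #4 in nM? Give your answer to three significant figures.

1.00 × 10^3 nM

Step 1: 0.25 mL + 1 mL = 1.25 mL total → factor 1.25/0.25 = 5
Step 2: 1 mL brought to 5 mL → factor 5/1 = 5
Step 3: 50 μL brought to 1000 μL → factor 1000/50 = 20
Step 4: 0.5 mL + 2 mL = 2.5 mL total → factor 2.5/0.5 = 5
Overall dilution factor = 5 × 5 × 20 × 5 = 2500
Final = 2.50 mM / 2500 = 0.001000 mM = 1.00 × 10^3 nM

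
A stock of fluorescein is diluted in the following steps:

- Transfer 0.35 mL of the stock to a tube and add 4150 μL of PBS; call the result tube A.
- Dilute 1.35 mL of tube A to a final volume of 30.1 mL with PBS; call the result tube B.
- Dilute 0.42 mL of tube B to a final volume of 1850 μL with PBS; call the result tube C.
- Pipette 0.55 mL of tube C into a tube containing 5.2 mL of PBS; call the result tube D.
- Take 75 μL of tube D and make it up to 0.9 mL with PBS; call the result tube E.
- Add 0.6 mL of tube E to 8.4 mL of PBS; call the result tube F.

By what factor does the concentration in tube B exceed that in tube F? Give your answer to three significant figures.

8.29 × 10^3

Step 1: 0.35 mL + 4150 μL = 4.5 mL total → factor 4.5/0.35 = 12.857
Step 2: 1.35 mL brought to 30.1 mL → factor 30.1/1.35 = 22.296
Step 3: 0.42 mL brought to 1850 μL → factor 1.85/0.42 = 4.4048
Step 4: 0.55 mL + 5.2 mL = 5.75 mL total → factor 5.75/0.55 = 10.455
Step 5: 75 μL brought to 0.9 mL → factor 900/75 = 12
Step 6: 0.6 mL + 8.4 mL = 9 mL total → factor 9/0.6 = 15
Dilution factor to tube B = 286.67; to tube F = 2.3762 × 10^6
[tube B]/[tube F] = (factor to tube F)/(factor to tube B) = 2.3762 × 10^6/286.67 = 8.29 × 10^3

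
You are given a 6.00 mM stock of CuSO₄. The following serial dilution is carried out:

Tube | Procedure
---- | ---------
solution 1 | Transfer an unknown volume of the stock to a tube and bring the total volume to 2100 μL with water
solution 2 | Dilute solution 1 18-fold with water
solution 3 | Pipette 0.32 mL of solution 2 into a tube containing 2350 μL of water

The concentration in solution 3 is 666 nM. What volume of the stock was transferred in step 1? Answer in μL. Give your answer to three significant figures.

Step 1: v brought to 2100 μL → factor = 2100 μL/v
Step 2: 18-fold → factor 18
Step 3: 0.32 mL + 2350 μL = 2.67 mL total → factor 2.67/0.32 = 8.3438
Product of known-step factors = 150.19
Overall factor = 6.00 mM / (666 nM) = 9009
Step-1 factor = 9009 / 150.19 = 59.985
v = 2100 μL / 59.985 = 35.0 μL

35.0 μL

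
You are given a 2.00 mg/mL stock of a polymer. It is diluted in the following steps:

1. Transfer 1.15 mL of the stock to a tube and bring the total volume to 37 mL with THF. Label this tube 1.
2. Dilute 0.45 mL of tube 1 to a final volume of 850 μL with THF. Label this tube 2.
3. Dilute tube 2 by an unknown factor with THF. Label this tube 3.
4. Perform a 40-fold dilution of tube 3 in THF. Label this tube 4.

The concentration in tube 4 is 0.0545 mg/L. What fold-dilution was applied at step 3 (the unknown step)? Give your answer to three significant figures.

Step 1: 1.15 mL brought to 37 mL → factor 37/1.15 = 32.174
Step 2: 0.45 mL brought to 850 μL → factor 0.85/0.45 = 1.8889
Step 3: unknown factor x
Step 4: 40-fold → factor 40
Product of known-step factors = 2430.9
Overall factor = 2.00 mg/mL / (0.0545 mg/L) = 36697
x = 36697 / 2430.9 = 15.1

15.1-fold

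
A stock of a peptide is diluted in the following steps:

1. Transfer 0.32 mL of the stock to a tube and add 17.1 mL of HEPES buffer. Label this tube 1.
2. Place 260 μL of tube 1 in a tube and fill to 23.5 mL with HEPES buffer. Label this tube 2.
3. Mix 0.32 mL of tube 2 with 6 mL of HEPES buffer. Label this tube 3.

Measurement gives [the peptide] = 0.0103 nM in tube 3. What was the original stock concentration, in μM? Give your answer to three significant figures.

1.00 μM

Step 1: 0.32 mL + 17.1 mL = 17.42 mL total → factor 17.42/0.32 = 54.438
Step 2: 260 μL brought to 23.5 mL → factor 23500/260 = 90.385
Step 3: 0.32 mL + 6 mL = 6.32 mL total → factor 6.32/0.32 = 19.75
Overall dilution factor = 54.438 × 90.385 × 19.75 = 97176
Stock = 0.0103 nM × 97176 = 1001 nM = 1.00 μM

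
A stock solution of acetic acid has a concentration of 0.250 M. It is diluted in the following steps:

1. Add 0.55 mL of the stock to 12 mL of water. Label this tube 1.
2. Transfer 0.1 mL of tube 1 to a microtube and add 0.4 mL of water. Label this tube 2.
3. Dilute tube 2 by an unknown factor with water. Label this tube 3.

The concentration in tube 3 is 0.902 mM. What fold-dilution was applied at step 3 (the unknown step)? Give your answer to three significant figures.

Step 1: 0.55 mL + 12 mL = 12.55 mL total → factor 12.55/0.55 = 22.818
Step 2: 0.1 mL + 0.4 mL = 0.5 mL total → factor 0.5/0.1 = 5
Step 3: unknown factor x
Product of known-step factors = 114.09
Overall factor = 0.250 M / (0.902 mM) = 277.16
x = 277.16 / 114.09 = 2.43

2.43-fold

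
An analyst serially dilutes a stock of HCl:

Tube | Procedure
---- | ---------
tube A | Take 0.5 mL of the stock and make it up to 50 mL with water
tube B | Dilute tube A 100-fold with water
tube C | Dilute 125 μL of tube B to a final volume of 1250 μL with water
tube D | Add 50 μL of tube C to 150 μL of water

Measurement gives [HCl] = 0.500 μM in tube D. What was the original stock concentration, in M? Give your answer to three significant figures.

Step 1: 0.5 mL brought to 50 mL → factor 50/0.5 = 100
Step 2: 100-fold → factor 100
Step 3: 125 μL brought to 1250 μL → factor 1250/125 = 10
Step 4: 50 μL + 150 μL = 200 μL total → factor 200/50 = 4
Overall dilution factor = 100 × 100 × 10 × 4 = 4 × 10^5
Stock = 0.500 μM × 4 × 10^5 = 2.000 × 10^5 μM = 0.200 M

0.200 M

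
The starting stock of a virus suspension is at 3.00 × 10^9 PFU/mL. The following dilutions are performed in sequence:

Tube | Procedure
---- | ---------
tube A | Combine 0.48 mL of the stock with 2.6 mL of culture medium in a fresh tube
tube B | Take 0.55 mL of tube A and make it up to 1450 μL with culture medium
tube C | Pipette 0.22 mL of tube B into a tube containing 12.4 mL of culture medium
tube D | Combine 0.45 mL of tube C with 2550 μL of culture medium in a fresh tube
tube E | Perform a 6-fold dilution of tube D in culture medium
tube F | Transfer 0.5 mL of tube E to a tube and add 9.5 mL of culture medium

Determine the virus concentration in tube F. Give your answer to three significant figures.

Step 1: 0.48 mL + 2.6 mL = 3.08 mL total → factor 3.08/0.48 = 6.4167
Step 2: 0.55 mL brought to 1450 μL → factor 1.45/0.55 = 2.6364
Step 3: 0.22 mL + 12.4 mL = 12.62 mL total → factor 12.62/0.22 = 57.364
Step 4: 0.45 mL + 2550 μL = 3 mL total → factor 3/0.45 = 6.6667
Step 5: 6-fold → factor 6
Step 6: 0.5 mL + 9.5 mL = 10 mL total → factor 10/0.5 = 20
Overall dilution factor = 6.4167 × 2.6364 × 57.364 × 6.6667 × 6 × 20 = 7.7632 × 10^5
Final = 3.00 × 10^9 PFU/mL / 7.7632 × 10^5 = 3.86 × 10^3 PFU/mL

3.86 × 10^3 PFU/mL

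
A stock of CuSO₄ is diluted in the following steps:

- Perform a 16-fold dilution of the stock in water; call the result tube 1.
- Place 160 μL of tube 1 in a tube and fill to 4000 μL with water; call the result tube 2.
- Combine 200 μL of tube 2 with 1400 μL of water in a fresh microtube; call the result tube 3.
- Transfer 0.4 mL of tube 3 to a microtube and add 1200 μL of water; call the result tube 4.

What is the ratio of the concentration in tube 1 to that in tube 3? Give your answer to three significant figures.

Step 1: 16-fold → factor 16
Step 2: 160 μL brought to 4000 μL → factor 4000/160 = 25
Step 3: 200 μL + 1400 μL = 1600 μL total → factor 1600/200 = 8
Dilution factor to tube 1 = 16; to tube 3 = 3200
[tube 1]/[tube 3] = (factor to tube 3)/(factor to tube 1) = 3200/16 = 200

200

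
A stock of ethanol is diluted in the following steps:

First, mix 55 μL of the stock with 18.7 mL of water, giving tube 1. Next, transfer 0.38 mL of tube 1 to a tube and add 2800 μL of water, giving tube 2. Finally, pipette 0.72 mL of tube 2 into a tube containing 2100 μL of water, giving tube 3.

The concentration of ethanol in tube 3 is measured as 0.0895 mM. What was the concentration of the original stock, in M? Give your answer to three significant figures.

1.00 M

Step 1: 55 μL + 18.7 mL = 18755 μL total → factor 18755/55 = 341
Step 2: 0.38 mL + 2800 μL = 3.18 mL total → factor 3.18/0.38 = 8.3684
Step 3: 0.72 mL + 2100 μL = 2.82 mL total → factor 2.82/0.72 = 3.9167
Overall dilution factor = 341 × 8.3684 × 3.9167 = 11177
Stock = 0.0895 mM × 11177 = 1000 mM = 1.00 M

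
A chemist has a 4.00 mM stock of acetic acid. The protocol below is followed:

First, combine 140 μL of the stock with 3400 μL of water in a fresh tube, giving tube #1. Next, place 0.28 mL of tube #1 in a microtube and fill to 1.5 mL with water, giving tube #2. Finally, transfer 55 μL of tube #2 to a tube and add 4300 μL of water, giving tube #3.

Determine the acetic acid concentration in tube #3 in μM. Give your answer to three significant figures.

0.373 μM

Step 1: 140 μL + 3400 μL = 3540 μL total → factor 3540/140 = 25.286
Step 2: 0.28 mL brought to 1.5 mL → factor 1.5/0.28 = 5.3571
Step 3: 55 μL + 4300 μL = 4355 μL total → factor 4355/55 = 79.182
Overall dilution factor = 25.286 × 5.3571 × 79.182 = 10726
Final = 4.00 mM / 10726 = 0.0003729 mM = 0.373 μM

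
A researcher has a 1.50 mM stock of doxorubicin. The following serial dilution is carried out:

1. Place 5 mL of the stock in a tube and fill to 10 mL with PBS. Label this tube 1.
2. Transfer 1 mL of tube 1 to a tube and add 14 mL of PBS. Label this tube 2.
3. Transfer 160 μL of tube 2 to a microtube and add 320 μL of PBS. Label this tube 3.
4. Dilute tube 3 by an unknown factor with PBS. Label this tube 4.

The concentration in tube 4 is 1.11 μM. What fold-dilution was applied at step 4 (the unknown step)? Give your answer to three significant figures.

15.0-fold

Step 1: 5 mL brought to 10 mL → factor 10/5 = 2
Step 2: 1 mL + 14 mL = 15 mL total → factor 15/1 = 15
Step 3: 160 μL + 320 μL = 480 μL total → factor 480/160 = 3
Step 4: unknown factor x
Product of known-step factors = 90
Overall factor = 1.50 mM / (1.11 μM) = 1351.4
x = 1351.4 / 90 = 15.0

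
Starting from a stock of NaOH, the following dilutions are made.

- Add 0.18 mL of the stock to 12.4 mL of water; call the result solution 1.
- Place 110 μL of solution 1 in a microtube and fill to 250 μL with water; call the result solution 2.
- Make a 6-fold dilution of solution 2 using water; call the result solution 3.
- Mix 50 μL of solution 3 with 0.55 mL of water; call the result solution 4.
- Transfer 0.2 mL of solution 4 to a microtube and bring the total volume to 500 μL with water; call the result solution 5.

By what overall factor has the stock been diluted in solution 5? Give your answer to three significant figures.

Step 1: 0.18 mL + 12.4 mL = 12.58 mL total → factor 12.58/0.18 = 69.889
Step 2: 110 μL brought to 250 μL → factor 250/110 = 2.2727
Step 3: 6-fold → factor 6
Step 4: 50 μL + 0.55 mL = 600 μL total → factor 600/50 = 12
Step 5: 0.2 mL brought to 500 μL → factor 0.5/0.2 = 2.5
Overall dilution factor = 69.889 × 2.2727 × 6 × 12 × 2.5 = 28591

2.86 × 10^4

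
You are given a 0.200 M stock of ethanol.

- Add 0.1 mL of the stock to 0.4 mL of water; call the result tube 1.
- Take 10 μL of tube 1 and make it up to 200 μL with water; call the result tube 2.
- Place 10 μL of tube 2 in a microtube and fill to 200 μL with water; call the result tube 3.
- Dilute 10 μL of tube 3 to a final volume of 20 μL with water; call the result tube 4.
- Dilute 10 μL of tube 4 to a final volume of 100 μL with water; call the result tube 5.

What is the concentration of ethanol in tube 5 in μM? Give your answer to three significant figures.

5.00 μM

Step 1: 0.1 mL + 0.4 mL = 0.5 mL total → factor 0.5/0.1 = 5
Step 2: 10 μL brought to 200 μL → factor 200/10 = 20
Step 3: 10 μL brought to 200 μL → factor 200/10 = 20
Step 4: 10 μL brought to 20 μL → factor 20/10 = 2
Step 5: 10 μL brought to 100 μL → factor 100/10 = 10
Overall dilution factor = 5 × 20 × 20 × 2 × 10 = 40000
Final = 0.200 M / 40000 = 5.000 × 10^-6 M = 5.00 μM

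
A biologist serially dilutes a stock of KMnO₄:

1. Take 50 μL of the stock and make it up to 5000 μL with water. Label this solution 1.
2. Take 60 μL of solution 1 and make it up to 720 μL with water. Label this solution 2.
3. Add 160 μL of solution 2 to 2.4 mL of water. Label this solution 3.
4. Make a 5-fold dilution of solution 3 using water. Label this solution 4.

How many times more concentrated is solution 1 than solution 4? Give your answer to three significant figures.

Step 1: 50 μL brought to 5000 μL → factor 5000/50 = 100
Step 2: 60 μL brought to 720 μL → factor 720/60 = 12
Step 3: 160 μL + 2.4 mL = 2560 μL total → factor 2560/160 = 16
Step 4: 5-fold → factor 5
Dilution factor to solution 1 = 100; to solution 4 = 96000
[solution 1]/[solution 4] = (factor to solution 4)/(factor to solution 1) = 96000/100 = 960

960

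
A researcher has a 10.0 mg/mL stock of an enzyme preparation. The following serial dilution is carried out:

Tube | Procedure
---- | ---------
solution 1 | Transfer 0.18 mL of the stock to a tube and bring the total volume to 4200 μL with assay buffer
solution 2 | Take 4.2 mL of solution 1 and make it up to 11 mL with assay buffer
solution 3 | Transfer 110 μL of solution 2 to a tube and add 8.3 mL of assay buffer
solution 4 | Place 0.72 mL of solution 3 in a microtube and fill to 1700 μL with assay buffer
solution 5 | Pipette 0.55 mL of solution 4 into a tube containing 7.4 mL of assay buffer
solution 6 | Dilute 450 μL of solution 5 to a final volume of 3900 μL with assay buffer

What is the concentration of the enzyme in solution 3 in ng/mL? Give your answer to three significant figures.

2.14 × 10^3 ng/mL

Step 1: 0.18 mL brought to 4200 μL → factor 4.2/0.18 = 23.333
Step 2: 4.2 mL brought to 11 mL → factor 11/4.2 = 2.619
Step 3: 110 μL + 8.3 mL = 8410 μL total → factor 8410/110 = 76.455
Dilution factor through solution 3 = 23.333 × 2.619 × 76.455 = 4672.2
[solution 3] = 10.0 mg/mL / 4672.2 = 0.002140 mg/mL = 2.14 × 10^3 ng/mL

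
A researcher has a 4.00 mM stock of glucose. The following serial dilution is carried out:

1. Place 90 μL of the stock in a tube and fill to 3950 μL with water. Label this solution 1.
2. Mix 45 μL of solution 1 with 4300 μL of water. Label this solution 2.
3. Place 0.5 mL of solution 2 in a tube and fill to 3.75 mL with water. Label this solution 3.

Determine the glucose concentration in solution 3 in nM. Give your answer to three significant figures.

126 nM

Step 1: 90 μL brought to 3950 μL → factor 3950/90 = 43.889
Step 2: 45 μL + 4300 μL = 4345 μL total → factor 4345/45 = 96.556
Step 3: 0.5 mL brought to 3.75 mL → factor 3.75/0.5 = 7.5
Overall dilution factor = 43.889 × 96.556 × 7.5 = 31783
Final = 4.00 mM / 31783 = 0.0001259 mM = 126 nM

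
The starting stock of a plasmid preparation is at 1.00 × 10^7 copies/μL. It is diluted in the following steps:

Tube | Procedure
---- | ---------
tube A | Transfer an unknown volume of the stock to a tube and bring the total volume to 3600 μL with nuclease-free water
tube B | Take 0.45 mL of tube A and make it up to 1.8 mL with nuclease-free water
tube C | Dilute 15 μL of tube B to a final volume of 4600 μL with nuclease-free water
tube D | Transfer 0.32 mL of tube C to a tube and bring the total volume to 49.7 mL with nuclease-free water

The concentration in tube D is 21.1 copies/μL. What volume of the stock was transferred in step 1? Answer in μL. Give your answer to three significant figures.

Step 1: v brought to 3600 μL → factor = 3600 μL/v
Step 2: 0.45 mL brought to 1.8 mL → factor 1.8/0.45 = 4
Step 3: 15 μL brought to 4600 μL → factor 4600/15 = 306.67
Step 4: 0.32 mL brought to 49.7 mL → factor 49.7/0.32 = 155.31
Product of known-step factors = 1.9052 × 10^5
Overall factor = 1.00 × 10^7 copies/μL / (21.1 copies/μL) = 4.7393 × 10^5
Step-1 factor = 4.7393 × 10^5 / 1.9052 × 10^5 = 2.4876
v = 3600 μL / 2.4876 = 1.45 × 10^3 μL

1.45 × 10^3 μL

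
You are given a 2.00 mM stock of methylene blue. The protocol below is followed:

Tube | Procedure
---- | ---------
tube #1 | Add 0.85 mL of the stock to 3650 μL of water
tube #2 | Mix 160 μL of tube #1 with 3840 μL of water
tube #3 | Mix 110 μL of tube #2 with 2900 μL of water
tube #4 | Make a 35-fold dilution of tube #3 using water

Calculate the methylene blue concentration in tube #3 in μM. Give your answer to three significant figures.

0.552 μM

Step 1: 0.85 mL + 3650 μL = 4.5 mL total → factor 4.5/0.85 = 5.2941
Step 2: 160 μL + 3840 μL = 4000 μL total → factor 4000/160 = 25
Step 3: 110 μL + 2900 μL = 3010 μL total → factor 3010/110 = 27.364
Dilution factor through tube #3 = 5.2941 × 25 × 27.364 = 3621.7
[tube #3] = 2.00 mM / 3621.7 = 0.0005522 mM = 0.552 μM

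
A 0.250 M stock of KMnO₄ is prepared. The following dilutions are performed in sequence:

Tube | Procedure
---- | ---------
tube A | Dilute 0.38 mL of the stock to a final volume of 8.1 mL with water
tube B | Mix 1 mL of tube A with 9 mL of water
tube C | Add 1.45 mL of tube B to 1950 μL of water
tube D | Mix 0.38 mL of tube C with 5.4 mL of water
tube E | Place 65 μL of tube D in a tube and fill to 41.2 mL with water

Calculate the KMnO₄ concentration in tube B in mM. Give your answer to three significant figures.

1.17 mM

Step 1: 0.38 mL brought to 8.1 mL → factor 8.1/0.38 = 21.316
Step 2: 1 mL + 9 mL = 10 mL total → factor 10/1 = 10
Dilution factor through tube B = 21.316 × 10 = 213.16
[tube B] = 0.250 M / 213.16 = 0.001173 M = 1.17 mM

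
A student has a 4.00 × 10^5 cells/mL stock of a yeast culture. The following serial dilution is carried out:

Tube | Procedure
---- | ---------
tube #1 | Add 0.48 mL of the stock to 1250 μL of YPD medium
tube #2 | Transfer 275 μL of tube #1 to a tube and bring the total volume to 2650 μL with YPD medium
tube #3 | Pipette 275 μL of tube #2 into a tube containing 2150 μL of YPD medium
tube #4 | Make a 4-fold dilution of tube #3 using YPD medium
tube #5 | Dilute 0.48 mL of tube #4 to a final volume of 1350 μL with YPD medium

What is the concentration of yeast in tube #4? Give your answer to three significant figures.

Step 1: 0.48 mL + 1250 μL = 1.73 mL total → factor 1.73/0.48 = 3.6042
Step 2: 275 μL brought to 2650 μL → factor 2650/275 = 9.6364
Step 3: 275 μL + 2150 μL = 2425 μL total → factor 2425/275 = 8.8182
Step 4: 4-fold → factor 4
Dilution factor through tube #4 = 3.6042 × 9.6364 × 8.8182 × 4 = 1225.1
[tube #4] = 4.00 × 10^5 cells/mL / 1225.1 = 327 cells/mL

327 cells/mL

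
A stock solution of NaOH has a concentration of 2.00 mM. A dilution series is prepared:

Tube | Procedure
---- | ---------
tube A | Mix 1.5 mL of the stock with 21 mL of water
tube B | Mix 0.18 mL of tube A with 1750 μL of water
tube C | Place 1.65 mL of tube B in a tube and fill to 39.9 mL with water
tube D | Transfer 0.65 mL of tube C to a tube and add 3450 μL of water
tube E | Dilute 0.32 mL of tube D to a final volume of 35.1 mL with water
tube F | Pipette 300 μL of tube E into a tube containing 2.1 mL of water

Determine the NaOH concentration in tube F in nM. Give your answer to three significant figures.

0.0929 nM

Step 1: 1.5 mL + 21 mL = 22.5 mL total → factor 22.5/1.5 = 15
Step 2: 0.18 mL + 1750 μL = 1.93 mL total → factor 1.93/0.18 = 10.722
Step 3: 1.65 mL brought to 39.9 mL → factor 39.9/1.65 = 24.182
Step 4: 0.65 mL + 3450 μL = 4.1 mL total → factor 4.1/0.65 = 6.3077
Step 5: 0.32 mL brought to 35.1 mL → factor 35.1/0.32 = 109.69
Step 6: 300 μL + 2.1 mL = 2400 μL total → factor 2400/300 = 8
Overall dilution factor = 15 × 10.722 × 24.182 × 6.3077 × 109.69 × 8 = 2.1527 × 10^7
Final = 2.00 mM / 2.1527 × 10^7 = 9.291 × 10^-8 mM = 0.0929 nM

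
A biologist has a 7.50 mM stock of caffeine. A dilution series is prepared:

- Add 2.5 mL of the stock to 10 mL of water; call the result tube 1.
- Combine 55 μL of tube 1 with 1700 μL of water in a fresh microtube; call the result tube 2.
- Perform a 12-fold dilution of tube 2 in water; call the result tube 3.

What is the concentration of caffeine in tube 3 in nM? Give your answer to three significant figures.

3.92 × 10^3 nM

Step 1: 2.5 mL + 10 mL = 12.5 mL total → factor 12.5/2.5 = 5
Step 2: 55 μL + 1700 μL = 1755 μL total → factor 1755/55 = 31.909
Step 3: 12-fold → factor 12
Overall dilution factor = 5 × 31.909 × 12 = 1914.5
Final = 7.50 mM / 1914.5 = 0.003917 mM = 3.92 × 10^3 nM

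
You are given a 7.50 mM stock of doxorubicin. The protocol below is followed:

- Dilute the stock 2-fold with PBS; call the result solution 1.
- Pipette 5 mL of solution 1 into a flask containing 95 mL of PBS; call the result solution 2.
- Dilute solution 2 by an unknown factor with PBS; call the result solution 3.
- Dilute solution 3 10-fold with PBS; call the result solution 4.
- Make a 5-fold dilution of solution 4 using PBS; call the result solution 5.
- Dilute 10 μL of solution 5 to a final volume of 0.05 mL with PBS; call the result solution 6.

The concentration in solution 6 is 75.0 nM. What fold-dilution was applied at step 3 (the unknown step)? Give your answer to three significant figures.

Step 1: 2-fold → factor 2
Step 2: 5 mL + 95 mL = 100 mL total → factor 100/5 = 20
Step 3: unknown factor x
Step 4: 10-fold → factor 10
Step 5: 5-fold → factor 5
Step 6: 10 μL brought to 0.05 mL → factor 50/10 = 5
Product of known-step factors = 10000
Overall factor = 7.50 mM / (75.0 nM) = 1 × 10^5
x = 1 × 10^5 / 10000 = 10.0

10.0-fold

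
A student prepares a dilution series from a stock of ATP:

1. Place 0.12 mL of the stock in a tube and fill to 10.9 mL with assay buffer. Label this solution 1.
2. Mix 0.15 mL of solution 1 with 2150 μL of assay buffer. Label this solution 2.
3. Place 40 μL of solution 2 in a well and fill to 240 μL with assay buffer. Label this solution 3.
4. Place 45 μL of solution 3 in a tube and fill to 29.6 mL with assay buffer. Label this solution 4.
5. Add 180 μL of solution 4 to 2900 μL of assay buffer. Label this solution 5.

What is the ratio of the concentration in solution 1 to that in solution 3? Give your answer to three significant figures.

92.0

Step 1: 0.12 mL brought to 10.9 mL → factor 10.9/0.12 = 90.833
Step 2: 0.15 mL + 2150 μL = 2.3 mL total → factor 2.3/0.15 = 15.333
Step 3: 40 μL brought to 240 μL → factor 240/40 = 6
Dilution factor to solution 1 = 90.833; to solution 3 = 8356.7
[solution 1]/[solution 3] = (factor to solution 3)/(factor to solution 1) = 8356.7/90.833 = 92.0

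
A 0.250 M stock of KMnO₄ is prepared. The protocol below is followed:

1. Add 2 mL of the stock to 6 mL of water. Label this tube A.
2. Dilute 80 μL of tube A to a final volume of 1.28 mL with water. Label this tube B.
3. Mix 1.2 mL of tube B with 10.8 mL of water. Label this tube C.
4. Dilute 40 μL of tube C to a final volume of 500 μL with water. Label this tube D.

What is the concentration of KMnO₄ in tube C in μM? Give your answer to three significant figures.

Step 1: 2 mL + 6 mL = 8 mL total → factor 8/2 = 4
Step 2: 80 μL brought to 1.28 mL → factor 1280/80 = 16
Step 3: 1.2 mL + 10.8 mL = 12 mL total → factor 12/1.2 = 10
Dilution factor through tube C = 4 × 16 × 10 = 640
[tube C] = 0.250 M / 640 = 0.0003906 M = 391 μM

391 μM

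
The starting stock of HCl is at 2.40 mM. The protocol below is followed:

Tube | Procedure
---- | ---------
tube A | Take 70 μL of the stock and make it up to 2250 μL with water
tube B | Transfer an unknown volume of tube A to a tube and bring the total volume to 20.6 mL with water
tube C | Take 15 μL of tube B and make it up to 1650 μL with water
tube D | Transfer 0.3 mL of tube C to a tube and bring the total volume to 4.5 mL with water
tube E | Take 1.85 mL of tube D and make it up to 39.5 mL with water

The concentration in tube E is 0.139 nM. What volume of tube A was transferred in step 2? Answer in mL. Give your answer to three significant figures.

Step 1: 70 μL brought to 2250 μL → factor 2250/70 = 32.143
Step 2: v brought to 20.6 mL → factor = 20.6 mL/v
Step 3: 15 μL brought to 1650 μL → factor 1650/15 = 110
Step 4: 0.3 mL brought to 4.5 mL → factor 4.5/0.3 = 15
Step 5: 1.85 mL brought to 39.5 mL → factor 39.5/1.85 = 21.351
Product of known-step factors = 1.1324 × 10^6
Overall factor = 2.40 mM / (0.139 nM) = 1.7266 × 10^7
Step-2 factor = 1.7266 × 10^7 / 1.1324 × 10^6 = 15.248
v = 20.6 mL / 15.248 = 1.35 mL

1.35 mL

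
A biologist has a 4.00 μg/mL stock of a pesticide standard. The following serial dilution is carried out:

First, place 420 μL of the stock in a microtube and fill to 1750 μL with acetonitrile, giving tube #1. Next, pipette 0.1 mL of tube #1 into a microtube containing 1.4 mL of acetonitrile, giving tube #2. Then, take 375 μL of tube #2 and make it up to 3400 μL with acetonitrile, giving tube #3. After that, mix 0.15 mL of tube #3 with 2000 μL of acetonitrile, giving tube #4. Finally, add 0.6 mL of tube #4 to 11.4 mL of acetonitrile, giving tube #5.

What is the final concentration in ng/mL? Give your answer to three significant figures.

0.0246 ng/mL

Step 1: 420 μL brought to 1750 μL → factor 1750/420 = 4.1667
Step 2: 0.1 mL + 1.4 mL = 1.5 mL total → factor 1.5/0.1 = 15
Step 3: 375 μL brought to 3400 μL → factor 3400/375 = 9.0667
Step 4: 0.15 mL + 2000 μL = 2.15 mL total → factor 2.15/0.15 = 14.333
Step 5: 0.6 mL + 11.4 mL = 12 mL total → factor 12/0.6 = 20
Overall dilution factor = 4.1667 × 15 × 9.0667 × 14.333 × 20 = 1.6244 × 10^5
Final = 4.00 μg/mL / 1.6244 × 10^5 = 2.462 × 10^-5 μg/mL = 0.0246 ng/mL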